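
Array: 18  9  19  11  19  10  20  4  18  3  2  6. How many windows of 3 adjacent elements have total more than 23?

8

(18, 9, 19) → sum 46  > 23 ✓
(9, 19, 11) → sum 39  > 23 ✓
(19, 11, 19) → sum 49  > 23 ✓
(11, 19, 10) → sum 40  > 23 ✓
(19, 10, 20) → sum 49  > 23 ✓
(10, 20, 4) → sum 34  > 23 ✓
(20, 4, 18) → sum 42  > 23 ✓
(4, 18, 3) → sum 25  > 23 ✓
(18, 3, 2) → sum 23
(3, 2, 6) → sum 11
8 windows satisfy the condition.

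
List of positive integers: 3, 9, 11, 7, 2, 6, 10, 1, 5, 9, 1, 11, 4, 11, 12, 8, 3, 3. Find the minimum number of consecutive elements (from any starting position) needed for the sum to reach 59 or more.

8

add 3: running sum 3 < 59
add 9: running sum 12 < 59
add 11: running sum 23 < 59
add 7: running sum 30 < 59
add 2: running sum 32 < 59
add 6: running sum 38 < 59
add 10: running sum 48 < 59
add 1: running sum 49 < 59
add 5: running sum 54 < 59
end 9: [9, 11, 7, 2, 6, 10, 1, 5, 9] sum 60, len 9
end 10: [9, 11, 7, 2, 6, 10, 1, 5, 9, 1] sum 61, len 10
end 11: [11, 7, 2, 6, 10, 1, 5, 9, 1, 11] sum 63, len 10
end 12: [11, 7, 2, 6, 10, 1, 5, 9, 1, 11, 4] sum 67, len 11
end 13: [2, 6, 10, 1, 5, 9, 1, 11, 4, 11] sum 60, len 10
end 14: [10, 1, 5, 9, 1, 11, 4, 11, 12] sum 64, len 9
end 15: [5, 9, 1, 11, 4, 11, 12, 8] sum 61, len 8
end 16: [9, 1, 11, 4, 11, 12, 8, 3] sum 59, len 8
end 17: [9, 1, 11, 4, 11, 12, 8, 3, 3] sum 62, len 9
Shortest qualifying length: 8.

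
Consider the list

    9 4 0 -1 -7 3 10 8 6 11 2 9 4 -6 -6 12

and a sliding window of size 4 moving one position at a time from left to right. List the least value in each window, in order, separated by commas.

-1, -7, -7, -7, -7, 3, 6, 2, 2, 2, -6, -6, -6

[9, 4, 0, -1] → min -1
[4, 0, -1, -7] → min -7
[0, -1, -7, 3] → min -7
[-1, -7, 3, 10] → min -7
[-7, 3, 10, 8] → min -7
[3, 10, 8, 6] → min 3
[10, 8, 6, 11] → min 6
[8, 6, 11, 2] → min 2
[6, 11, 2, 9] → min 2
[11, 2, 9, 4] → min 2
[2, 9, 4, -6] → min -6
[9, 4, -6, -6] → min -6
[4, -6, -6, 12] → min -6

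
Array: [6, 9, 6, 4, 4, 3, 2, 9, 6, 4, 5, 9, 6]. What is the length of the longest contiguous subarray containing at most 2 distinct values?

[6] 1 distinct, len 1
[6, 9] 2 distinct, len 2
[6, 9, 6] 2 distinct, len 3
[6, 4] 2 distinct, len 2
[6, 4, 4] 2 distinct, len 3
[4, 4, 3] 2 distinct, len 3
[3, 2] 2 distinct, len 2
[2, 9] 2 distinct, len 2
[9, 6] 2 distinct, len 2
[6, 4] 2 distinct, len 2
[4, 5] 2 distinct, len 2
[5, 9] 2 distinct, len 2
[9, 6] 2 distinct, len 2
Longest length with ≤2 distinct: 3.

3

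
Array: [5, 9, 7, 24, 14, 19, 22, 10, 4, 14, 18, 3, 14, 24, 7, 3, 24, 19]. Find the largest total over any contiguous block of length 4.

Window sums for each of the 15 positions:
(5, 9, 7, 24) → sum 45
(9, 7, 24, 14) → sum 54
(7, 24, 14, 19) → sum 64
(24, 14, 19, 22) → sum 79
(14, 19, 22, 10) → sum 65
(19, 22, 10, 4) → sum 55
(22, 10, 4, 14) → sum 50
(10, 4, 14, 18) → sum 46
(4, 14, 18, 3) → sum 39
(14, 18, 3, 14) → sum 49
(18, 3, 14, 24) → sum 59
(3, 14, 24, 7) → sum 48
(14, 24, 7, 3) → sum 48
(24, 7, 3, 24) → sum 58
(7, 3, 24, 19) → sum 53
Largest of these is 79.

79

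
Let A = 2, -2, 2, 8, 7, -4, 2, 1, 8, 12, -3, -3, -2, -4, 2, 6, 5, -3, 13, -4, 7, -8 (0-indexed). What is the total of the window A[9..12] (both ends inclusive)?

4

Elements at indices 9..12: 12, -3, -3, -2
sum(12, -3, -3, -2) = 4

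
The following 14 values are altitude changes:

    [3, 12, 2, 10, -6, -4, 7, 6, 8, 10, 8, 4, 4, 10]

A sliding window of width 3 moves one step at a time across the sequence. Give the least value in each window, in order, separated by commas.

2, 2, -6, -6, -6, -4, 6, 6, 8, 4, 4, 4

[3, 12, 2] → min 2
[12, 2, 10] → min 2
[2, 10, -6] → min -6
[10, -6, -4] → min -6
[-6, -4, 7] → min -6
[-4, 7, 6] → min -4
[7, 6, 8] → min 6
[6, 8, 10] → min 6
[8, 10, 8] → min 8
[10, 8, 4] → min 4
[8, 4, 4] → min 4
[4, 4, 10] → min 4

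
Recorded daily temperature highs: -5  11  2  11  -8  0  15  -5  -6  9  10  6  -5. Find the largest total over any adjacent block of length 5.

[-5, 11, 2, 11, -8] → sum 11
[11, 2, 11, -8, 0] → sum 16
[2, 11, -8, 0, 15] → sum 20
[11, -8, 0, 15, -5] → sum 13
[-8, 0, 15, -5, -6] → sum -4
[0, 15, -5, -6, 9] → sum 13
[15, -5, -6, 9, 10] → sum 23
[-5, -6, 9, 10, 6] → sum 14
[-6, 9, 10, 6, -5] → sum 14
Largest of these is 23.

23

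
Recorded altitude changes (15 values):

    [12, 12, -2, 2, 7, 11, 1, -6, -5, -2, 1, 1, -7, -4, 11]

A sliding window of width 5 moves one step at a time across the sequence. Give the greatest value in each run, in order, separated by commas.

Sliding a size-5 window across the 15 values:
[12, 12, -2, 2, 7] → max 12
[12, -2, 2, 7, 11] → max 12
[-2, 2, 7, 11, 1] → max 11
[2, 7, 11, 1, -6] → max 11
[7, 11, 1, -6, -5] → max 11
[11, 1, -6, -5, -2] → max 11
[1, -6, -5, -2, 1] → max 1
[-6, -5, -2, 1, 1] → max 1
[-5, -2, 1, 1, -7] → max 1
[-2, 1, 1, -7, -4] → max 1
[1, 1, -7, -4, 11] → max 11

12, 12, 11, 11, 11, 11, 1, 1, 1, 1, 11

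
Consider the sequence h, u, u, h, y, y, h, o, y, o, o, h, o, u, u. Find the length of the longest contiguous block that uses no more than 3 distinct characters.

Extend right; when distinct count exceeds 3, shrink from the left:
[h] 1 distinct, len 1
[h, u] 2 distinct, len 2
[h, u, u] 2 distinct, len 3
[h, u, u, h] 2 distinct, len 4
[h, u, u, h, y] 3 distinct, len 5
[h, u, u, h, y, y] 3 distinct, len 6
[h, u, u, h, y, y, h] 3 distinct, len 7
[h, y, y, h, o] 3 distinct, len 5
[h, y, y, h, o, y] 3 distinct, len 6
[h, y, y, h, o, y, o] 3 distinct, len 7
[h, y, y, h, o, y, o, o] 3 distinct, len 8
[h, y, y, h, o, y, o, o, h] 3 distinct, len 9
[h, y, y, h, o, y, o, o, h, o] 3 distinct, len 10
[o, o, h, o, u] 3 distinct, len 5
[o, o, h, o, u, u] 3 distinct, len 6
Longest length with ≤3 distinct: 10.

10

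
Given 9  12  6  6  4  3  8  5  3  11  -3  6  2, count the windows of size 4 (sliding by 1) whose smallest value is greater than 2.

[9, 12, 6, 6] → min 6  > 2 ✓
[12, 6, 6, 4] → min 4  > 2 ✓
[6, 6, 4, 3] → min 3  > 2 ✓
[6, 4, 3, 8] → min 3  > 2 ✓
[4, 3, 8, 5] → min 3  > 2 ✓
[3, 8, 5, 3] → min 3  > 2 ✓
[8, 5, 3, 11] → min 3  > 2 ✓
[5, 3, 11, -3] → min -3
[3, 11, -3, 6] → min -3
[11, -3, 6, 2] → min -3
7 windows satisfy the condition.

7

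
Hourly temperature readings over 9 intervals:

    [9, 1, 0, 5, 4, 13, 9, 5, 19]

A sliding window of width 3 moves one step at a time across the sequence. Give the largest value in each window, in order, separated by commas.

9, 5, 5, 13, 13, 13, 19

9 1 0 → max 9
1 0 5 → max 5
0 5 4 → max 5
5 4 13 → max 13
4 13 9 → max 13
13 9 5 → max 13
9 5 19 → max 19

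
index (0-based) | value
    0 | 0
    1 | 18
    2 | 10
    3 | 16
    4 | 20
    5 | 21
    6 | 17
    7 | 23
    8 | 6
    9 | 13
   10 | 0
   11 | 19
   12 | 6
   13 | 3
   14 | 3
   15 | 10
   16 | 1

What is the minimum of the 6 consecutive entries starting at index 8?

Elements at indices 8..13: 6, 13, 0, 19, 6, 3
min(6, 13, 0, 19, 6, 3) = 0

0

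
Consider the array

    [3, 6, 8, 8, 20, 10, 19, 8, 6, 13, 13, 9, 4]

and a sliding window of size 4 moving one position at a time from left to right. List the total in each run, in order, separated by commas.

Sliding a size-4 window across the 13 values:
3 6 8 8 → sum 25
6 8 8 20 → sum 42
8 8 20 10 → sum 46
8 20 10 19 → sum 57
20 10 19 8 → sum 57
10 19 8 6 → sum 43
19 8 6 13 → sum 46
8 6 13 13 → sum 40
6 13 13 9 → sum 41
13 13 9 4 → sum 39

25, 42, 46, 57, 57, 43, 46, 40, 41, 39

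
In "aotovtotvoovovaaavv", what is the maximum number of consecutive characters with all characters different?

3

[a] len 1
[a, o] len 2
[a, o, t] len 3
[t, o] len 2
[t, o, v] len 3
[o, v, t] len 3
[v, t, o] len 3
[o, t] len 2
[o, t, v] len 3
[t, v, o] len 3
[o] len 1
[o, v] len 2
[v, o] len 2
[o, v] len 2
[o, v, a] len 3
[a] len 1
[a] len 1
[a, v] len 2
[v] len 1
Longest all-distinct length: 3.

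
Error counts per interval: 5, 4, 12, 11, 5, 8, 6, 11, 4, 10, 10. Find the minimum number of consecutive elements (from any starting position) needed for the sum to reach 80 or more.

10

add 5: running sum 5 < 80
add 4: running sum 9 < 80
add 12: running sum 21 < 80
add 11: running sum 32 < 80
add 5: running sum 37 < 80
add 8: running sum 45 < 80
add 6: running sum 51 < 80
add 11: running sum 62 < 80
add 4: running sum 66 < 80
add 10: running sum 76 < 80
end 10: [4, 12, 11, 5, 8, 6, 11, 4, 10, 10] sum 81, len 10
Shortest qualifying length: 10.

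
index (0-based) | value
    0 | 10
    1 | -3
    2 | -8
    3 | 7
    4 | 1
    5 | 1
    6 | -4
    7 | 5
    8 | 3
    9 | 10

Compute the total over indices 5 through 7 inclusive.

Elements at indices 5..7: 1, -4, 5
sum(1, -4, 5) = 2

2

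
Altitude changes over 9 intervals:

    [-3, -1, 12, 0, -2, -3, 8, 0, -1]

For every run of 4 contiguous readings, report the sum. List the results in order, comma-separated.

Sliding a size-4 window across the 9 values:
[-3, -1, 12, 0] → sum 8
[-1, 12, 0, -2] → sum 9
[12, 0, -2, -3] → sum 7
[0, -2, -3, 8] → sum 3
[-2, -3, 8, 0] → sum 3
[-3, 8, 0, -1] → sum 4

8, 9, 7, 3, 3, 4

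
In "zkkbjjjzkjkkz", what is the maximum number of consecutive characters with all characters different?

[z] len 1
[z, k] len 2
[k] len 1
[k, b] len 2
[k, b, j] len 3
[j] len 1
[j] len 1
[j, z] len 2
[j, z, k] len 3
[z, k, j] len 3
[j, k] len 2
[k] len 1
[k, z] len 2
Longest all-distinct length: 3.

3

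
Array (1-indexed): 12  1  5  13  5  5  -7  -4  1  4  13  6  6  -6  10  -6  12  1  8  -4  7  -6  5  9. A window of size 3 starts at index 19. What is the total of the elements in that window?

Elements at indices 19..21: 8, -4, 7
sum(8, -4, 7) = 11

11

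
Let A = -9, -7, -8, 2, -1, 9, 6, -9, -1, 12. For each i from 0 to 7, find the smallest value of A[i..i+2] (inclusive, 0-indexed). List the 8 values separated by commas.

-9, -8, -8, -1, -1, -9, -9, -9

-9 -7 -8 → min -9
-7 -8 2 → min -8
-8 2 -1 → min -8
2 -1 9 → min -1
-1 9 6 → min -1
9 6 -9 → min -9
6 -9 -1 → min -9
-9 -1 12 → min -9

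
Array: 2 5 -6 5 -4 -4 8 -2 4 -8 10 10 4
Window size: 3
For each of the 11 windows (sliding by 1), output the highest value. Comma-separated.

5, 5, 5, 5, 8, 8, 8, 4, 10, 10, 10

2 5 -6 → max 5
5 -6 5 → max 5
-6 5 -4 → max 5
5 -4 -4 → max 5
-4 -4 8 → max 8
-4 8 -2 → max 8
8 -2 4 → max 8
-2 4 -8 → max 4
4 -8 10 → max 10
-8 10 10 → max 10
10 10 4 → max 10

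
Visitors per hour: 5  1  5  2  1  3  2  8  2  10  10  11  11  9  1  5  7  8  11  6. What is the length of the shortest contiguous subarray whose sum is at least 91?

12

add 5: running sum 5 < 91
add 1: running sum 6 < 91
add 5: running sum 11 < 91
add 2: running sum 13 < 91
add 1: running sum 14 < 91
add 3: running sum 17 < 91
add 2: running sum 19 < 91
add 8: running sum 27 < 91
add 2: running sum 29 < 91
add 10: running sum 39 < 91
add 10: running sum 49 < 91
add 11: running sum 60 < 91
add 11: running sum 71 < 91
add 9: running sum 80 < 91
add 1: running sum 81 < 91
add 5: running sum 86 < 91
add 7: shortest ending here [5, 1, 5, 2, 1, 3, 2, 8, 2, 10, 10, 11, 11, 9, 1, 5, 7] sum 93, len 17
add 8: shortest ending here [5, 2, 1, 3, 2, 8, 2, 10, 10, 11, 11, 9, 1, 5, 7, 8] sum 95, len 16
add 11: shortest ending here [8, 2, 10, 10, 11, 11, 9, 1, 5, 7, 8, 11] sum 93, len 12
add 6: shortest ending here [2, 10, 10, 11, 11, 9, 1, 5, 7, 8, 11, 6] sum 91, len 12
Shortest qualifying length: 12.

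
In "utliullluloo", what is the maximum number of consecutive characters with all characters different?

4

add u: [u] len 1
add t: [u, t] len 2
add l: [u, t, l] len 3
add i: [u, t, l, i] len 4
add u (repeat u, move left end past it): [t, l, i, u] len 4
add l (repeat l, move left end past it): [i, u, l] len 3
add l (repeat l, move left end past it): [l] len 1
add l (repeat l, move left end past it): [l] len 1
add u: [l, u] len 2
add l (repeat l, move left end past it): [u, l] len 2
add o: [u, l, o] len 3
add o (repeat o, move left end past it): [o] len 1
Longest all-distinct length: 4.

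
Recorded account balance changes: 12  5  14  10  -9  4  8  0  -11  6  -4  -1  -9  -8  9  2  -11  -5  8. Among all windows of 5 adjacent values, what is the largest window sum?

32

(12, 5, 14, 10, -9) → sum 32
(5, 14, 10, -9, 4) → sum 24
(14, 10, -9, 4, 8) → sum 27
(10, -9, 4, 8, 0) → sum 13
(-9, 4, 8, 0, -11) → sum -8
(4, 8, 0, -11, 6) → sum 7
(8, 0, -11, 6, -4) → sum -1
(0, -11, 6, -4, -1) → sum -10
(-11, 6, -4, -1, -9) → sum -19
(6, -4, -1, -9, -8) → sum -16
(-4, -1, -9, -8, 9) → sum -13
(-1, -9, -8, 9, 2) → sum -7
(-9, -8, 9, 2, -11) → sum -17
(-8, 9, 2, -11, -5) → sum -13
(9, 2, -11, -5, 8) → sum 3
Largest of these is 32.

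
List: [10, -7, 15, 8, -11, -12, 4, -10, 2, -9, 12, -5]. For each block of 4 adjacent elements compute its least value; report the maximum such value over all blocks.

Each size-4 window and its min:
(10, -7, 15, 8) → min -7
(-7, 15, 8, -11) → min -11
(15, 8, -11, -12) → min -12
(8, -11, -12, 4) → min -12
(-11, -12, 4, -10) → min -12
(-12, 4, -10, 2) → min -12
(4, -10, 2, -9) → min -10
(-10, 2, -9, 12) → min -10
(2, -9, 12, -5) → min -9
Maximum of these is -7.

-7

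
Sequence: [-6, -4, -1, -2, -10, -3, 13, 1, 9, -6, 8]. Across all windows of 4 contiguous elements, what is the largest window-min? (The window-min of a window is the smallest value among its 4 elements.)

Each size-4 window and its min:
(-6, -4, -1, -2) → min -6
(-4, -1, -2, -10) → min -10
(-1, -2, -10, -3) → min -10
(-2, -10, -3, 13) → min -10
(-10, -3, 13, 1) → min -10
(-3, 13, 1, 9) → min -3
(13, 1, 9, -6) → min -6
(1, 9, -6, 8) → min -6
Largest of these is -3.

-3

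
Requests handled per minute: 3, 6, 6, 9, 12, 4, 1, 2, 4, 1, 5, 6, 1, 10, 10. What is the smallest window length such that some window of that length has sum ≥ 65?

add 3: running sum 3 < 65
add 6: running sum 9 < 65
add 6: running sum 15 < 65
add 9: running sum 24 < 65
add 12: running sum 36 < 65
add 4: running sum 40 < 65
add 1: running sum 41 < 65
add 2: running sum 43 < 65
add 4: running sum 47 < 65
add 1: running sum 48 < 65
add 5: running sum 53 < 65
add 6: running sum 59 < 65
add 1: running sum 60 < 65
end 13: [6, 6, 9, 12, 4, 1, 2, 4, 1, 5, 6, 1, 10] sum 67, len 13
end 14: [9, 12, 4, 1, 2, 4, 1, 5, 6, 1, 10, 10] sum 65, len 12
Shortest qualifying length: 12.

12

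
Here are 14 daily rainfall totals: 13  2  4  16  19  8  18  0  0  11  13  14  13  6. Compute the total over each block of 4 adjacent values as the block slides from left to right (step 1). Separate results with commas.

35, 41, 47, 61, 45, 26, 29, 24, 38, 51, 46

[13, 2, 4, 16] → sum 35
[2, 4, 16, 19] → sum 41
[4, 16, 19, 8] → sum 47
[16, 19, 8, 18] → sum 61
[19, 8, 18, 0] → sum 45
[8, 18, 0, 0] → sum 26
[18, 0, 0, 11] → sum 29
[0, 0, 11, 13] → sum 24
[0, 11, 13, 14] → sum 38
[11, 13, 14, 13] → sum 51
[13, 14, 13, 6] → sum 46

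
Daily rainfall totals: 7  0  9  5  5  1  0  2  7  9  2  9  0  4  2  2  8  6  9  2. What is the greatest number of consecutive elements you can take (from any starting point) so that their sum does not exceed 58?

15

[7] sum 7 len 1
[7, 0] sum 7 len 2
[7, 0, 9] sum 16 len 3
[7, 0, 9, 5] sum 21 len 4
[7, 0, 9, 5, 5] sum 26 len 5
[7, 0, 9, 5, 5, 1] sum 27 len 6
[7, 0, 9, 5, 5, 1, 0] sum 27 len 7
[7, 0, 9, 5, 5, 1, 0, 2] sum 29 len 8
[7, 0, 9, 5, 5, 1, 0, 2, 7] sum 36 len 9
[7, 0, 9, 5, 5, 1, 0, 2, 7, 9] sum 45 len 10
[7, 0, 9, 5, 5, 1, 0, 2, 7, 9, 2] sum 47 len 11
[7, 0, 9, 5, 5, 1, 0, 2, 7, 9, 2, 9] sum 56 len 12
[7, 0, 9, 5, 5, 1, 0, 2, 7, 9, 2, 9, 0] sum 56 len 13
[0, 9, 5, 5, 1, 0, 2, 7, 9, 2, 9, 0, 4] sum 53 len 13
[0, 9, 5, 5, 1, 0, 2, 7, 9, 2, 9, 0, 4, 2] sum 55 len 14
[0, 9, 5, 5, 1, 0, 2, 7, 9, 2, 9, 0, 4, 2, 2] sum 57 len 15
[5, 5, 1, 0, 2, 7, 9, 2, 9, 0, 4, 2, 2, 8] sum 56 len 14
[5, 1, 0, 2, 7, 9, 2, 9, 0, 4, 2, 2, 8, 6] sum 57 len 14
[7, 9, 2, 9, 0, 4, 2, 2, 8, 6, 9] sum 58 len 11
[9, 2, 9, 0, 4, 2, 2, 8, 6, 9, 2] sum 53 len 11
Longest length seen: 15.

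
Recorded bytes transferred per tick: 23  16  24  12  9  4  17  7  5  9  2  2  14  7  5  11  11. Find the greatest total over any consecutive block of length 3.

63

Window sums for each of the 15 positions:
23 16 24 → sum 63
16 24 12 → sum 52
24 12 9 → sum 45
12 9 4 → sum 25
9 4 17 → sum 30
4 17 7 → sum 28
17 7 5 → sum 29
7 5 9 → sum 21
5 9 2 → sum 16
9 2 2 → sum 13
2 2 14 → sum 18
2 14 7 → sum 23
14 7 5 → sum 26
7 5 11 → sum 23
5 11 11 → sum 27
Greatest of these is 63.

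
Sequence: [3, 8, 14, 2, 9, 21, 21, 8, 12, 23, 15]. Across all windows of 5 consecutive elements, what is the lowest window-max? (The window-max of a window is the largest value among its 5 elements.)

14

Each size-5 window and its max:
[3, 8, 14, 2, 9] → max 14
[8, 14, 2, 9, 21] → max 21
[14, 2, 9, 21, 21] → max 21
[2, 9, 21, 21, 8] → max 21
[9, 21, 21, 8, 12] → max 21
[21, 21, 8, 12, 23] → max 23
[21, 8, 12, 23, 15] → max 23
Lowest of these is 14.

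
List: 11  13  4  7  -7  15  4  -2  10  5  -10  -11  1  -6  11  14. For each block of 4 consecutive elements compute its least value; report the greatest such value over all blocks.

4

[11, 13, 4, 7] → min 4
[13, 4, 7, -7] → min -7
[4, 7, -7, 15] → min -7
[7, -7, 15, 4] → min -7
[-7, 15, 4, -2] → min -7
[15, 4, -2, 10] → min -2
[4, -2, 10, 5] → min -2
[-2, 10, 5, -10] → min -10
[10, 5, -10, -11] → min -11
[5, -10, -11, 1] → min -11
[-10, -11, 1, -6] → min -11
[-11, 1, -6, 11] → min -11
[1, -6, 11, 14] → min -6
Greatest of these is 4.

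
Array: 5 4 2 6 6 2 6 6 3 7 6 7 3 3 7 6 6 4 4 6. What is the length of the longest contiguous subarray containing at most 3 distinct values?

add 5: window [5] (1 distinct), len 1
add 4: window [5, 4] (2 distinct), len 2
add 2: window [5, 4, 2] (3 distinct), len 3
add 6: window [4, 2, 6] (3 distinct), len 3
add 6: window [4, 2, 6, 6] (3 distinct), len 4
add 2: window [4, 2, 6, 6, 2] (3 distinct), len 5
add 6: window [4, 2, 6, 6, 2, 6] (3 distinct), len 6
add 6: window [4, 2, 6, 6, 2, 6, 6] (3 distinct), len 7
add 3: window [2, 6, 6, 2, 6, 6, 3] (3 distinct), len 7
add 7: window [6, 6, 3, 7] (3 distinct), len 4
add 6: window [6, 6, 3, 7, 6] (3 distinct), len 5
add 7: window [6, 6, 3, 7, 6, 7] (3 distinct), len 6
add 3: window [6, 6, 3, 7, 6, 7, 3] (3 distinct), len 7
add 3: window [6, 6, 3, 7, 6, 7, 3, 3] (3 distinct), len 8
add 7: window [6, 6, 3, 7, 6, 7, 3, 3, 7] (3 distinct), len 9
add 6: window [6, 6, 3, 7, 6, 7, 3, 3, 7, 6] (3 distinct), len 10
add 6: window [6, 6, 3, 7, 6, 7, 3, 3, 7, 6, 6] (3 distinct), len 11
add 4: window [7, 6, 6, 4] (3 distinct), len 4
add 4: window [7, 6, 6, 4, 4] (3 distinct), len 5
add 6: window [7, 6, 6, 4, 4, 6] (3 distinct), len 6
Longest length with ≤3 distinct: 11.

11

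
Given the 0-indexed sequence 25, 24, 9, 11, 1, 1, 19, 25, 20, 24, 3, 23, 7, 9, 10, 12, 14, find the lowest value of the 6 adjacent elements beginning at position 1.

1

Elements at indices 1..6: 24, 9, 11, 1, 1, 19
min(24, 9, 11, 1, 1, 19) = 1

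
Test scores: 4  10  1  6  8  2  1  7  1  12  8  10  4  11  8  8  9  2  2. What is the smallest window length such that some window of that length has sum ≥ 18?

Extend right; whenever the sum reaches 18, record the length and shrink from the left:
add 4: running sum 4 < 18
add 10: running sum 14 < 18
add 1: running sum 15 < 18
end 3: [4, 10, 1, 6] sum 21, len 4
end 4: [10, 1, 6, 8] sum 25, len 4
end 5: [10, 1, 6, 8, 2] sum 27, len 5
end 6: [1, 6, 8, 2, 1] sum 18, len 5
end 7: [8, 2, 1, 7] sum 18, len 4
end 8: [8, 2, 1, 7, 1] sum 19, len 5
end 9: [7, 1, 12] sum 20, len 3
end 10: [12, 8] sum 20, len 2
end 11: [8, 10] sum 18, len 2
end 12: [8, 10, 4] sum 22, len 3
end 13: [10, 4, 11] sum 25, len 3
end 14: [11, 8] sum 19, len 2
end 15: [11, 8, 8] sum 27, len 3
end 16: [8, 8, 9] sum 25, len 3
end 17: [8, 9, 2] sum 19, len 3
end 18: [8, 9, 2, 2] sum 21, len 4
Shortest qualifying length: 2.

2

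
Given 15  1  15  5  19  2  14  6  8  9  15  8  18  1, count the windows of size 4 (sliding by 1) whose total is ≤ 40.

7

15 1 15 5 → sum 36  ≤ 40 ✓
1 15 5 19 → sum 40  ≤ 40 ✓
15 5 19 2 → sum 41
5 19 2 14 → sum 40  ≤ 40 ✓
19 2 14 6 → sum 41
2 14 6 8 → sum 30  ≤ 40 ✓
14 6 8 9 → sum 37  ≤ 40 ✓
6 8 9 15 → sum 38  ≤ 40 ✓
8 9 15 8 → sum 40  ≤ 40 ✓
9 15 8 18 → sum 50
15 8 18 1 → sum 42
7 windows satisfy the condition.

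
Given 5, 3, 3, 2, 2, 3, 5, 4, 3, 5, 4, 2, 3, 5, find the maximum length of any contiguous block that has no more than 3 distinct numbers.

[5] 1 distinct, len 1
[5, 3] 2 distinct, len 2
[5, 3, 3] 2 distinct, len 3
[5, 3, 3, 2] 3 distinct, len 4
[5, 3, 3, 2, 2] 3 distinct, len 5
[5, 3, 3, 2, 2, 3] 3 distinct, len 6
[5, 3, 3, 2, 2, 3, 5] 3 distinct, len 7
[3, 5, 4] 3 distinct, len 3
[3, 5, 4, 3] 3 distinct, len 4
[3, 5, 4, 3, 5] 3 distinct, len 5
[3, 5, 4, 3, 5, 4] 3 distinct, len 6
[5, 4, 2] 3 distinct, len 3
[4, 2, 3] 3 distinct, len 3
[2, 3, 5] 3 distinct, len 3
Longest length with ≤3 distinct: 7.

7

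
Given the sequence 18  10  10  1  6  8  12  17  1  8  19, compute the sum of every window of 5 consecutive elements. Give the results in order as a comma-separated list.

45, 35, 37, 44, 44, 46, 57

18 10 10 1 6 → sum 45
10 10 1 6 8 → sum 35
10 1 6 8 12 → sum 37
1 6 8 12 17 → sum 44
6 8 12 17 1 → sum 44
8 12 17 1 8 → sum 46
12 17 1 8 19 → sum 57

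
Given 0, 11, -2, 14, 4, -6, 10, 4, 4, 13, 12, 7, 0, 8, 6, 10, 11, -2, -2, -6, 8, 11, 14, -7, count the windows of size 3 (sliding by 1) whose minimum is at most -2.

12

0 11 -2 → min -2  ≤ -2 ✓
11 -2 14 → min -2  ≤ -2 ✓
-2 14 4 → min -2  ≤ -2 ✓
14 4 -6 → min -6  ≤ -2 ✓
4 -6 10 → min -6  ≤ -2 ✓
-6 10 4 → min -6  ≤ -2 ✓
10 4 4 → min 4
4 4 13 → min 4
4 13 12 → min 4
13 12 7 → min 7
12 7 0 → min 0
7 0 8 → min 0
0 8 6 → min 0
8 6 10 → min 6
6 10 11 → min 6
10 11 -2 → min -2  ≤ -2 ✓
11 -2 -2 → min -2  ≤ -2 ✓
-2 -2 -6 → min -6  ≤ -2 ✓
-2 -6 8 → min -6  ≤ -2 ✓
-6 8 11 → min -6  ≤ -2 ✓
8 11 14 → min 8
11 14 -7 → min -7  ≤ -2 ✓
12 windows satisfy the condition.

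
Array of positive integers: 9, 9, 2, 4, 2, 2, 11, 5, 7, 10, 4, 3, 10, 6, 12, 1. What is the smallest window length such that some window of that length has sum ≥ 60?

add 9: running sum 9 < 60
add 9: running sum 18 < 60
add 2: running sum 20 < 60
add 4: running sum 24 < 60
add 2: running sum 26 < 60
add 2: running sum 28 < 60
add 11: running sum 39 < 60
add 5: running sum 44 < 60
add 7: running sum 51 < 60
end 9: [9, 9, 2, 4, 2, 2, 11, 5, 7, 10] sum 61, len 10
end 10: [9, 9, 2, 4, 2, 2, 11, 5, 7, 10, 4] sum 65, len 11
end 11: [9, 9, 2, 4, 2, 2, 11, 5, 7, 10, 4, 3] sum 68, len 12
end 12: [2, 4, 2, 2, 11, 5, 7, 10, 4, 3, 10] sum 60, len 11
end 13: [2, 2, 11, 5, 7, 10, 4, 3, 10, 6] sum 60, len 10
end 14: [11, 5, 7, 10, 4, 3, 10, 6, 12] sum 68, len 9
end 15: [11, 5, 7, 10, 4, 3, 10, 6, 12, 1] sum 69, len 10
Shortest qualifying length: 9.

9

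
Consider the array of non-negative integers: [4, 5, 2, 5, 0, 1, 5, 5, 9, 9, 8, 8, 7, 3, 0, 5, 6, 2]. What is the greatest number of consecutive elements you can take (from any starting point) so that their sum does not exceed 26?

add 4: [4] sum 4, len 1
add 5: [4, 5] sum 9, len 2
add 2: [4, 5, 2] sum 11, len 3
add 5: [4, 5, 2, 5] sum 16, len 4
add 0: [4, 5, 2, 5, 0] sum 16, len 5
add 1: [4, 5, 2, 5, 0, 1] sum 17, len 6
add 5: [4, 5, 2, 5, 0, 1, 5] sum 22, len 7
add 5: [5, 2, 5, 0, 1, 5, 5] sum 23, len 7
add 9: [5, 0, 1, 5, 5, 9] sum 25, len 6
add 9: [5, 9, 9] sum 23, len 3
add 8: [9, 9, 8] sum 26, len 3
add 8: [9, 8, 8] sum 25, len 3
add 7: [8, 8, 7] sum 23, len 3
add 3: [8, 8, 7, 3] sum 26, len 4
add 0: [8, 8, 7, 3, 0] sum 26, len 5
add 5: [8, 7, 3, 0, 5] sum 23, len 5
add 6: [7, 3, 0, 5, 6] sum 21, len 5
add 2: [7, 3, 0, 5, 6, 2] sum 23, len 6
Longest length seen: 7.

7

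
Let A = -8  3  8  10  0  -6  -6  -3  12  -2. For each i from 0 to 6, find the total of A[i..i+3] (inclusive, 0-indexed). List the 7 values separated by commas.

[-8, 3, 8, 10] → sum 13
[3, 8, 10, 0] → sum 21
[8, 10, 0, -6] → sum 12
[10, 0, -6, -6] → sum -2
[0, -6, -6, -3] → sum -15
[-6, -6, -3, 12] → sum -3
[-6, -3, 12, -2] → sum 1

13, 21, 12, -2, -15, -3, 1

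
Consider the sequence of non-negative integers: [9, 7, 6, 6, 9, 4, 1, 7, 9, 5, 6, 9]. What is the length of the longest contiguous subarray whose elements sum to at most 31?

5

Extend to the right; shrink from the left whenever the sum exceeds 31:
add 9: [9] sum 9, len 1
add 7: [9, 7] sum 16, len 2
add 6: [9, 7, 6] sum 22, len 3
add 6: [9, 7, 6, 6] sum 28, len 4
add 9: [7, 6, 6, 9] sum 28, len 4
add 4: [6, 6, 9, 4] sum 25, len 4
add 1: [6, 6, 9, 4, 1] sum 26, len 5
add 7: [6, 9, 4, 1, 7] sum 27, len 5
add 9: [9, 4, 1, 7, 9] sum 30, len 5
add 5: [4, 1, 7, 9, 5] sum 26, len 5
add 6: [1, 7, 9, 5, 6] sum 28, len 5
add 9: [9, 5, 6, 9] sum 29, len 4
Longest length seen: 5.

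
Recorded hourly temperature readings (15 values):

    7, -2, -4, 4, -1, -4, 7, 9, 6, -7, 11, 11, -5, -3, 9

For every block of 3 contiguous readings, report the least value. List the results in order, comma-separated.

Sliding a size-3 window across the 15 values:
[7, -2, -4] → min -4
[-2, -4, 4] → min -4
[-4, 4, -1] → min -4
[4, -1, -4] → min -4
[-1, -4, 7] → min -4
[-4, 7, 9] → min -4
[7, 9, 6] → min 6
[9, 6, -7] → min -7
[6, -7, 11] → min -7
[-7, 11, 11] → min -7
[11, 11, -5] → min -5
[11, -5, -3] → min -5
[-5, -3, 9] → min -5

-4, -4, -4, -4, -4, -4, 6, -7, -7, -7, -5, -5, -5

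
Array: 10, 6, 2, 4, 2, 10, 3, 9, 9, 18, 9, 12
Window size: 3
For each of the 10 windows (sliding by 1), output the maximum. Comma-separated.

10 6 2 → max 10
6 2 4 → max 6
2 4 2 → max 4
4 2 10 → max 10
2 10 3 → max 10
10 3 9 → max 10
3 9 9 → max 9
9 9 18 → max 18
9 18 9 → max 18
18 9 12 → max 18

10, 6, 4, 10, 10, 10, 9, 18, 18, 18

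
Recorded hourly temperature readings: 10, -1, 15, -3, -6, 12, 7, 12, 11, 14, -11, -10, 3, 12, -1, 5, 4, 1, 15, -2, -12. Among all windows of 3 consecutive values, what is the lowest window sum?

-18

Each size-3 window and its sum:
[10, -1, 15] → sum 24
[-1, 15, -3] → sum 11
[15, -3, -6] → sum 6
[-3, -6, 12] → sum 3
[-6, 12, 7] → sum 13
[12, 7, 12] → sum 31
[7, 12, 11] → sum 30
[12, 11, 14] → sum 37
[11, 14, -11] → sum 14
[14, -11, -10] → sum -7
[-11, -10, 3] → sum -18
[-10, 3, 12] → sum 5
[3, 12, -1] → sum 14
[12, -1, 5] → sum 16
[-1, 5, 4] → sum 8
[5, 4, 1] → sum 10
[4, 1, 15] → sum 20
[1, 15, -2] → sum 14
[15, -2, -12] → sum 1
Lowest of these is -18.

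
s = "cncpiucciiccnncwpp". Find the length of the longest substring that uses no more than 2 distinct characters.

6

add c: window [c] (1 distinct), len 1
add n: window [c, n] (2 distinct), len 2
add c: window [c, n, c] (2 distinct), len 3
add p: window [c, p] (2 distinct), len 2
add i: window [p, i] (2 distinct), len 2
add u: window [i, u] (2 distinct), len 2
add c: window [u, c] (2 distinct), len 2
add c: window [u, c, c] (2 distinct), len 3
add i: window [c, c, i] (2 distinct), len 3
add i: window [c, c, i, i] (2 distinct), len 4
add c: window [c, c, i, i, c] (2 distinct), len 5
add c: window [c, c, i, i, c, c] (2 distinct), len 6
add n: window [c, c, n] (2 distinct), len 3
add n: window [c, c, n, n] (2 distinct), len 4
add c: window [c, c, n, n, c] (2 distinct), len 5
add w: window [c, w] (2 distinct), len 2
add p: window [w, p] (2 distinct), len 2
add p: window [w, p, p] (2 distinct), len 3
Longest length with ≤2 distinct: 6.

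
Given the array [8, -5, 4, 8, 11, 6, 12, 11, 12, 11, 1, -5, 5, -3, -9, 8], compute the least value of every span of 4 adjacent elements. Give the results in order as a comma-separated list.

-5, -5, 4, 6, 6, 6, 11, 1, -5, -5, -5, -9, -9

(8, -5, 4, 8) → min -5
(-5, 4, 8, 11) → min -5
(4, 8, 11, 6) → min 4
(8, 11, 6, 12) → min 6
(11, 6, 12, 11) → min 6
(6, 12, 11, 12) → min 6
(12, 11, 12, 11) → min 11
(11, 12, 11, 1) → min 1
(12, 11, 1, -5) → min -5
(11, 1, -5, 5) → min -5
(1, -5, 5, -3) → min -5
(-5, 5, -3, -9) → min -9
(5, -3, -9, 8) → min -9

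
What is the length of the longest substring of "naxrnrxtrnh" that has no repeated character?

5

[n] len 1
[n, a] len 2
[n, a, x] len 3
[n, a, x, r] len 4
[a, x, r, n] len 4
[n, r] len 2
[n, r, x] len 3
[n, r, x, t] len 4
[x, t, r] len 3
[x, t, r, n] len 4
[x, t, r, n, h] len 5
Longest all-distinct length: 5.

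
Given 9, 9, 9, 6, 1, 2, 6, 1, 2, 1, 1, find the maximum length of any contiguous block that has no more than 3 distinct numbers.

add 9: window [9] (1 distinct), len 1
add 9: window [9, 9] (1 distinct), len 2
add 9: window [9, 9, 9] (1 distinct), len 3
add 6: window [9, 9, 9, 6] (2 distinct), len 4
add 1: window [9, 9, 9, 6, 1] (3 distinct), len 5
add 2: window [6, 1, 2] (3 distinct), len 3
add 6: window [6, 1, 2, 6] (3 distinct), len 4
add 1: window [6, 1, 2, 6, 1] (3 distinct), len 5
add 2: window [6, 1, 2, 6, 1, 2] (3 distinct), len 6
add 1: window [6, 1, 2, 6, 1, 2, 1] (3 distinct), len 7
add 1: window [6, 1, 2, 6, 1, 2, 1, 1] (3 distinct), len 8
Longest length with ≤3 distinct: 8.

8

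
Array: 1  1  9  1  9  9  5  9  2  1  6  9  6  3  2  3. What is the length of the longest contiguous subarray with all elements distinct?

add 1: [1] len 1
add 1 (repeat 1, move left end past it): [1] len 1
add 9: [1, 9] len 2
add 1 (repeat 1, move left end past it): [9, 1] len 2
add 9 (repeat 9, move left end past it): [1, 9] len 2
add 9 (repeat 9, move left end past it): [9] len 1
add 5: [9, 5] len 2
add 9 (repeat 9, move left end past it): [5, 9] len 2
add 2: [5, 9, 2] len 3
add 1: [5, 9, 2, 1] len 4
add 6: [5, 9, 2, 1, 6] len 5
add 9 (repeat 9, move left end past it): [2, 1, 6, 9] len 4
add 6 (repeat 6, move left end past it): [9, 6] len 2
add 3: [9, 6, 3] len 3
add 2: [9, 6, 3, 2] len 4
add 3 (repeat 3, move left end past it): [2, 3] len 2
Longest all-distinct length: 5.

5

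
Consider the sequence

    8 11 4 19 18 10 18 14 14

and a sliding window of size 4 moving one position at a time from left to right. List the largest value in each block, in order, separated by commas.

19, 19, 19, 19, 18, 18

(8, 11, 4, 19) → max 19
(11, 4, 19, 18) → max 19
(4, 19, 18, 10) → max 19
(19, 18, 10, 18) → max 19
(18, 10, 18, 14) → max 18
(10, 18, 14, 14) → max 18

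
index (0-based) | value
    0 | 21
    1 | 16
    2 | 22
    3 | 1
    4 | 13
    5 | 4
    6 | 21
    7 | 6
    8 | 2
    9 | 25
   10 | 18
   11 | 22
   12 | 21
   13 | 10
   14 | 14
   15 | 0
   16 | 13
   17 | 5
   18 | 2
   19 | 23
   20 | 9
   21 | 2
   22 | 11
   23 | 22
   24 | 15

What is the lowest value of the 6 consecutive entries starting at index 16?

Elements at indices 16..21: 13, 5, 2, 23, 9, 2
min(13, 5, 2, 23, 9, 2) = 2

2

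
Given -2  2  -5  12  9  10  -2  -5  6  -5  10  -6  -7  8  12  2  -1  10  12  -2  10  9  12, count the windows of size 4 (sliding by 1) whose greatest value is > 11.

[-2, 2, -5, 12] → max 12  > 11 ✓
[2, -5, 12, 9] → max 12  > 11 ✓
[-5, 12, 9, 10] → max 12  > 11 ✓
[12, 9, 10, -2] → max 12  > 11 ✓
[9, 10, -2, -5] → max 10
[10, -2, -5, 6] → max 10
[-2, -5, 6, -5] → max 6
[-5, 6, -5, 10] → max 10
[6, -5, 10, -6] → max 10
[-5, 10, -6, -7] → max 10
[10, -6, -7, 8] → max 10
[-6, -7, 8, 12] → max 12  > 11 ✓
[-7, 8, 12, 2] → max 12  > 11 ✓
[8, 12, 2, -1] → max 12  > 11 ✓
[12, 2, -1, 10] → max 12  > 11 ✓
[2, -1, 10, 12] → max 12  > 11 ✓
[-1, 10, 12, -2] → max 12  > 11 ✓
[10, 12, -2, 10] → max 12  > 11 ✓
[12, -2, 10, 9] → max 12  > 11 ✓
[-2, 10, 9, 12] → max 12  > 11 ✓
13 windows satisfy the condition.

13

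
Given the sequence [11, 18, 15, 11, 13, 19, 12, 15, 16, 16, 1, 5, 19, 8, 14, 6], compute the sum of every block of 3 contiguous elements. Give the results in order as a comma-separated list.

44, 44, 39, 43, 44, 46, 43, 47, 33, 22, 25, 32, 41, 28

11 18 15 → sum 44
18 15 11 → sum 44
15 11 13 → sum 39
11 13 19 → sum 43
13 19 12 → sum 44
19 12 15 → sum 46
12 15 16 → sum 43
15 16 16 → sum 47
16 16 1 → sum 33
16 1 5 → sum 22
1 5 19 → sum 25
5 19 8 → sum 32
19 8 14 → sum 41
8 14 6 → sum 28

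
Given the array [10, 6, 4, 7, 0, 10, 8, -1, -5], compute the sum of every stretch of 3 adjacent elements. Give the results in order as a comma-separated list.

10 6 4 → sum 20
6 4 7 → sum 17
4 7 0 → sum 11
7 0 10 → sum 17
0 10 8 → sum 18
10 8 -1 → sum 17
8 -1 -5 → sum 2

20, 17, 11, 17, 18, 17, 2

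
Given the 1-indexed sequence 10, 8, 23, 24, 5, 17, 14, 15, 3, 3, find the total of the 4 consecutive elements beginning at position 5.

Elements at indices 5..8: 5, 17, 14, 15
sum(5, 17, 14, 15) = 51

51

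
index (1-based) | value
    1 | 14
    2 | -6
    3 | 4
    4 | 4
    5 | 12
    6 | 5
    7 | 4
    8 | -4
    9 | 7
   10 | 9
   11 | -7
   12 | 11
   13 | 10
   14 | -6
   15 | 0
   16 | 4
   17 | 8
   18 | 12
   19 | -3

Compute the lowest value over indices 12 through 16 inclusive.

Elements at indices 12..16: 11, 10, -6, 0, 4
min(11, 10, -6, 0, 4) = -6

-6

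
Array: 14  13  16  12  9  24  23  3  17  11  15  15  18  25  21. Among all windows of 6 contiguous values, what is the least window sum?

79

(14, 13, 16, 12, 9, 24) → sum 88
(13, 16, 12, 9, 24, 23) → sum 97
(16, 12, 9, 24, 23, 3) → sum 87
(12, 9, 24, 23, 3, 17) → sum 88
(9, 24, 23, 3, 17, 11) → sum 87
(24, 23, 3, 17, 11, 15) → sum 93
(23, 3, 17, 11, 15, 15) → sum 84
(3, 17, 11, 15, 15, 18) → sum 79
(17, 11, 15, 15, 18, 25) → sum 101
(11, 15, 15, 18, 25, 21) → sum 105
Least of these is 79.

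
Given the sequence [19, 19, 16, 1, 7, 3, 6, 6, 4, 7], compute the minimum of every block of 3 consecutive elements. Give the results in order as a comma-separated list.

16, 1, 1, 1, 3, 3, 4, 4

[19, 19, 16] → min 16
[19, 16, 1] → min 1
[16, 1, 7] → min 1
[1, 7, 3] → min 1
[7, 3, 6] → min 3
[3, 6, 6] → min 3
[6, 6, 4] → min 4
[6, 4, 7] → min 4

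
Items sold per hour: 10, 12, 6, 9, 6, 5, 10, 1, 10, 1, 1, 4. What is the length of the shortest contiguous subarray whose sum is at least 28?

add 10: running sum 10 < 28
add 12: running sum 22 < 28
add 6: shortest ending here [10, 12, 6] sum 28, len 3
add 9: shortest ending here [10, 12, 6, 9] sum 37, len 4
add 6: shortest ending here [12, 6, 9, 6] sum 33, len 4
add 5: shortest ending here [12, 6, 9, 6, 5] sum 38, len 5
add 10: shortest ending here [9, 6, 5, 10] sum 30, len 4
add 1: shortest ending here [9, 6, 5, 10, 1] sum 31, len 5
add 10: shortest ending here [6, 5, 10, 1, 10] sum 32, len 5
add 1: shortest ending here [6, 5, 10, 1, 10, 1] sum 33, len 6
add 1: shortest ending here [5, 10, 1, 10, 1, 1] sum 28, len 6
add 4: shortest ending here [5, 10, 1, 10, 1, 1, 4] sum 32, len 7
Shortest qualifying length: 3.

3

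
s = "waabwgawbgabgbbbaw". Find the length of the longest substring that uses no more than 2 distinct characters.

5

[w] 1 distinct, len 1
[w, a] 2 distinct, len 2
[w, a, a] 2 distinct, len 3
[a, a, b] 2 distinct, len 3
[b, w] 2 distinct, len 2
[w, g] 2 distinct, len 2
[g, a] 2 distinct, len 2
[a, w] 2 distinct, len 2
[w, b] 2 distinct, len 2
[b, g] 2 distinct, len 2
[g, a] 2 distinct, len 2
[a, b] 2 distinct, len 2
[b, g] 2 distinct, len 2
[b, g, b] 2 distinct, len 3
[b, g, b, b] 2 distinct, len 4
[b, g, b, b, b] 2 distinct, len 5
[b, b, b, a] 2 distinct, len 4
[a, w] 2 distinct, len 2
Longest length with ≤2 distinct: 5.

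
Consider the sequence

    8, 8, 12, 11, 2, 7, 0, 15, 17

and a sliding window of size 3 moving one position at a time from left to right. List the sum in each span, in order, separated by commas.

28, 31, 25, 20, 9, 22, 32

Sliding a size-3 window across the 9 values:
(8, 8, 12) → sum 28
(8, 12, 11) → sum 31
(12, 11, 2) → sum 25
(11, 2, 7) → sum 20
(2, 7, 0) → sum 9
(7, 0, 15) → sum 22
(0, 15, 17) → sum 32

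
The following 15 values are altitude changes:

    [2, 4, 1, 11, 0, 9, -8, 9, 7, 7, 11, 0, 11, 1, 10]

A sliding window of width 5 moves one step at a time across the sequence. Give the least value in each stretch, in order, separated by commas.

2 4 1 11 0 → min 0
4 1 11 0 9 → min 0
1 11 0 9 -8 → min -8
11 0 9 -8 9 → min -8
0 9 -8 9 7 → min -8
9 -8 9 7 7 → min -8
-8 9 7 7 11 → min -8
9 7 7 11 0 → min 0
7 7 11 0 11 → min 0
7 11 0 11 1 → min 0
11 0 11 1 10 → min 0

0, 0, -8, -8, -8, -8, -8, 0, 0, 0, 0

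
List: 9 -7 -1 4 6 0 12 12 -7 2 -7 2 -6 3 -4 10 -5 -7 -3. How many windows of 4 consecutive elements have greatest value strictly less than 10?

(9, -7, -1, 4) → max 9  < 10 ✓
(-7, -1, 4, 6) → max 6  < 10 ✓
(-1, 4, 6, 0) → max 6  < 10 ✓
(4, 6, 0, 12) → max 12
(6, 0, 12, 12) → max 12
(0, 12, 12, -7) → max 12
(12, 12, -7, 2) → max 12
(12, -7, 2, -7) → max 12
(-7, 2, -7, 2) → max 2  < 10 ✓
(2, -7, 2, -6) → max 2  < 10 ✓
(-7, 2, -6, 3) → max 3  < 10 ✓
(2, -6, 3, -4) → max 3  < 10 ✓
(-6, 3, -4, 10) → max 10
(3, -4, 10, -5) → max 10
(-4, 10, -5, -7) → max 10
(10, -5, -7, -3) → max 10
7 windows satisfy the condition.

7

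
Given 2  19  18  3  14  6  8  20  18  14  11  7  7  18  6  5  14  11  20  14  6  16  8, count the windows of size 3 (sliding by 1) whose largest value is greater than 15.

(2, 19, 18) → max 19  > 15 ✓
(19, 18, 3) → max 19  > 15 ✓
(18, 3, 14) → max 18  > 15 ✓
(3, 14, 6) → max 14
(14, 6, 8) → max 14
(6, 8, 20) → max 20  > 15 ✓
(8, 20, 18) → max 20  > 15 ✓
(20, 18, 14) → max 20  > 15 ✓
(18, 14, 11) → max 18  > 15 ✓
(14, 11, 7) → max 14
(11, 7, 7) → max 11
(7, 7, 18) → max 18  > 15 ✓
(7, 18, 6) → max 18  > 15 ✓
(18, 6, 5) → max 18  > 15 ✓
(6, 5, 14) → max 14
(5, 14, 11) → max 14
(14, 11, 20) → max 20  > 15 ✓
(11, 20, 14) → max 20  > 15 ✓
(20, 14, 6) → max 20  > 15 ✓
(14, 6, 16) → max 16  > 15 ✓
(6, 16, 8) → max 16  > 15 ✓
15 windows satisfy the condition.

15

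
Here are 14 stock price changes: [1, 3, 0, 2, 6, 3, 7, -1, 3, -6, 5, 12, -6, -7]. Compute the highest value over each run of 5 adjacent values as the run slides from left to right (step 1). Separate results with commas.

6, 6, 7, 7, 7, 7, 7, 12, 12, 12

(1, 3, 0, 2, 6) → max 6
(3, 0, 2, 6, 3) → max 6
(0, 2, 6, 3, 7) → max 7
(2, 6, 3, 7, -1) → max 7
(6, 3, 7, -1, 3) → max 7
(3, 7, -1, 3, -6) → max 7
(7, -1, 3, -6, 5) → max 7
(-1, 3, -6, 5, 12) → max 12
(3, -6, 5, 12, -6) → max 12
(-6, 5, 12, -6, -7) → max 12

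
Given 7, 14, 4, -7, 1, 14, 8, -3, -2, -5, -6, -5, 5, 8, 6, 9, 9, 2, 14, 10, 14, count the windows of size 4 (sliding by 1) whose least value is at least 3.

2

(7, 14, 4, -7) → min -7
(14, 4, -7, 1) → min -7
(4, -7, 1, 14) → min -7
(-7, 1, 14, 8) → min -7
(1, 14, 8, -3) → min -3
(14, 8, -3, -2) → min -3
(8, -3, -2, -5) → min -5
(-3, -2, -5, -6) → min -6
(-2, -5, -6, -5) → min -6
(-5, -6, -5, 5) → min -6
(-6, -5, 5, 8) → min -6
(-5, 5, 8, 6) → min -5
(5, 8, 6, 9) → min 5  ≥ 3 ✓
(8, 6, 9, 9) → min 6  ≥ 3 ✓
(6, 9, 9, 2) → min 2
(9, 9, 2, 14) → min 2
(9, 2, 14, 10) → min 2
(2, 14, 10, 14) → min 2
2 windows satisfy the condition.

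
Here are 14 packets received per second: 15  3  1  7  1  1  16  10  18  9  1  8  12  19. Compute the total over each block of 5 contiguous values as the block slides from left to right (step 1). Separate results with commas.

Sliding a size-5 window across the 14 values:
[15, 3, 1, 7, 1] → sum 27
[3, 1, 7, 1, 1] → sum 13
[1, 7, 1, 1, 16] → sum 26
[7, 1, 1, 16, 10] → sum 35
[1, 1, 16, 10, 18] → sum 46
[1, 16, 10, 18, 9] → sum 54
[16, 10, 18, 9, 1] → sum 54
[10, 18, 9, 1, 8] → sum 46
[18, 9, 1, 8, 12] → sum 48
[9, 1, 8, 12, 19] → sum 49

27, 13, 26, 35, 46, 54, 54, 46, 48, 49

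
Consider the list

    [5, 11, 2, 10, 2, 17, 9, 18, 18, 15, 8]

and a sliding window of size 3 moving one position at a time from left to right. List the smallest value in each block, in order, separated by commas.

[5, 11, 2] → min 2
[11, 2, 10] → min 2
[2, 10, 2] → min 2
[10, 2, 17] → min 2
[2, 17, 9] → min 2
[17, 9, 18] → min 9
[9, 18, 18] → min 9
[18, 18, 15] → min 15
[18, 15, 8] → min 8

2, 2, 2, 2, 2, 9, 9, 15, 8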